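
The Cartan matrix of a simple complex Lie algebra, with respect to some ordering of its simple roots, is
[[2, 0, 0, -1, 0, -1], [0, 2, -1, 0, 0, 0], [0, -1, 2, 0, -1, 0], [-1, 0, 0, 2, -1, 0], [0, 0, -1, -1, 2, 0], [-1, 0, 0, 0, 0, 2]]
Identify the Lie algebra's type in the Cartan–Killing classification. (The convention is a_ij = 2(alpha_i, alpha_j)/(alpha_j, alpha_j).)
A6

The matrix has rank 6 with 2's on the diagonal. Reading the off-diagonal entries as Dynkin edges (a single edge where a_ij = a_ji = -1; a double or triple edge where a_ij * a_ji = 2 or 3), the diagram is a chain of 6 nodes with single edges (A_6). One simple-root ordering that puts it in standard form is (alpha_2, alpha_3, alpha_5, alpha_4, alpha_1, alpha_6). So the algebra is type A_6, i.e. sl(7).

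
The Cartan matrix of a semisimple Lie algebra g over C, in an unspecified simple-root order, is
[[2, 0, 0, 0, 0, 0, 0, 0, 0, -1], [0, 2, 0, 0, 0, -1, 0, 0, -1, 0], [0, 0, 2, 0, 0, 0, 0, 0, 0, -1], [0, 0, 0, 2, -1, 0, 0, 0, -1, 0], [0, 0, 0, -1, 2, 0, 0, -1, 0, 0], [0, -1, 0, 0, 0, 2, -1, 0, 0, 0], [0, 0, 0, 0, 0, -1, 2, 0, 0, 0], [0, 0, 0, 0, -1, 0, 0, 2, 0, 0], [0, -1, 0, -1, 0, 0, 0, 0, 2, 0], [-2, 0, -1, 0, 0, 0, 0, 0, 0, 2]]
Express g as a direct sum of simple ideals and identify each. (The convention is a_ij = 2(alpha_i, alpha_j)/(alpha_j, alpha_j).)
A_7 (sl(8)) + B_3 (so(7))

The diagram associated to this matrix has two connected components: the simple roots {alpha_2, alpha_4, alpha_5, alpha_6, alpha_7, alpha_8, alpha_9} form a chain of 7 nodes with single edges (A_7), and {alpha_1, alpha_3, alpha_10} form a chain of 3 nodes with a double edge at one end; the terminal node there is the unique short simple root (B_3). A semisimple Lie algebra decomposes uniquely as the direct sum of simple ideals, one per connected component of its Dynkin diagram, so g ≅ A_7 ⊕ B_3 (dimension 63 + 21 = 84).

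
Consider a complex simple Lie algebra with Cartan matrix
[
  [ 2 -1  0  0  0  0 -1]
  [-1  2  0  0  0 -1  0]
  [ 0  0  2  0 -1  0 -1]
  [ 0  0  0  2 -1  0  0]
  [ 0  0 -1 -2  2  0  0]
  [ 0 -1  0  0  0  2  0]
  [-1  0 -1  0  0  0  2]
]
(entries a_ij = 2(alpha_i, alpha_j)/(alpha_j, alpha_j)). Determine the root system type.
The matrix has rank 7 with 2's on the diagonal. Reading the off-diagonal entries as Dynkin edges (a single edge where a_ij = a_ji = -1; a double or triple edge where a_ij * a_ji = 2 or 3), the diagram is a chain of 7 nodes with a double edge at one end; the terminal node there is the unique short simple root (B_7). One simple-root ordering that puts it in standard form is (alpha_6, alpha_2, alpha_1, alpha_7, alpha_3, alpha_5, alpha_4). So the algebra is type B_7, i.e. so(15).

B_7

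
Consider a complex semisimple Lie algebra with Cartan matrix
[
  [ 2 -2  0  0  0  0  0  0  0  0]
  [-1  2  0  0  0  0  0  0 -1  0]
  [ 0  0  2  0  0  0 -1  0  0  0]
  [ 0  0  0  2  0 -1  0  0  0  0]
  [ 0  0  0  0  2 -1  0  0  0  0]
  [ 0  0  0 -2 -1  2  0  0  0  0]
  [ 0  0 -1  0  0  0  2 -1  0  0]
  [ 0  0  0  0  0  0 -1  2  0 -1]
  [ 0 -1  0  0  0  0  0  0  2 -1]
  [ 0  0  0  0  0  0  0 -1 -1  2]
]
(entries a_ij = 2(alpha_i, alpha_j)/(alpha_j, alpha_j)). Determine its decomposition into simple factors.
B3 ⊕ C7

The diagram associated to this matrix has two connected components: the simple roots {alpha_4, alpha_5, alpha_6} form a chain of 3 nodes with a double edge at one end; the terminal node there is the unique short simple root (B_3), and {alpha_1, alpha_2, alpha_3, alpha_7, alpha_8, alpha_9, alpha_10} form a chain of 7 nodes with a double edge at one end; the terminal node there is the unique long simple root (C_7). A semisimple Lie algebra decomposes uniquely as the direct sum of simple ideals, one per connected component of its Dynkin diagram, so g ≅ B_3 ⊕ C_7 (dimension 21 + 105 = 126).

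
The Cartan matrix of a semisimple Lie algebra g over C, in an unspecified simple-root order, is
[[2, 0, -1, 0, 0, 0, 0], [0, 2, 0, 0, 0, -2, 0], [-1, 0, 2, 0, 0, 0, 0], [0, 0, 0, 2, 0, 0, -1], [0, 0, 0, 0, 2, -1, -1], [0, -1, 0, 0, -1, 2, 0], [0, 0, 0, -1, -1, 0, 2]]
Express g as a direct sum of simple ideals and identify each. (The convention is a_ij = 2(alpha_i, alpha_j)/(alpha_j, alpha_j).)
The diagram associated to this matrix has two connected components: the simple roots {alpha_1, alpha_3} form a chain of 2 nodes with single edges (A_2), and {alpha_2, alpha_4, alpha_5, alpha_6, alpha_7} form a chain of 5 nodes with a double edge at one end; the terminal node there is the unique long simple root (C_5). A semisimple Lie algebra decomposes uniquely as the direct sum of simple ideals, one per connected component of its Dynkin diagram, so g ≅ A_2 ⊕ C_5 (dimension 8 + 55 = 63).

A2 ⊕ C5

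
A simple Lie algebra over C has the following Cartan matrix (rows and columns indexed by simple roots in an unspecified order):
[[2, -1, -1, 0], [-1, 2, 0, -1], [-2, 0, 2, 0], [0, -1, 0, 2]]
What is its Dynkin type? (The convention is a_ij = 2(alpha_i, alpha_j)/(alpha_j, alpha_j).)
C_4

The matrix has rank 4 with 2's on the diagonal. Reading the off-diagonal entries as Dynkin edges (a single edge where a_ij = a_ji = -1; a double or triple edge where a_ij * a_ji = 2 or 3), the diagram is a chain of 4 nodes with a double edge at one end; the terminal node there is the unique long simple root (C_4). One simple-root ordering that puts it in standard form is (alpha_4, alpha_2, alpha_1, alpha_3). So the algebra is type C_4, i.e. sp(8).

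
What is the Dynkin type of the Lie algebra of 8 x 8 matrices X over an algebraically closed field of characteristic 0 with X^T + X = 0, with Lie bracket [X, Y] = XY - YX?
D_4 (so(8))

This is so(8) with 8 even, which has dimension 8(8-1)/2 = 28 and rank 8/2 = 4. In the classification of classical Lie algebras, the orthogonal algebra so(2n) in an even number of variables has type D_n; here n = 4, so the Dynkin diagram is a chain of 2 nodes with a fork of two nodes at one end (D_4). Hence the type is D_4.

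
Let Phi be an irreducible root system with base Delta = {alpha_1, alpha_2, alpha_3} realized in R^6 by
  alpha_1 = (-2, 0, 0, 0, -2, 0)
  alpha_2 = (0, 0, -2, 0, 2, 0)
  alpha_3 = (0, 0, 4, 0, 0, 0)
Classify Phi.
Compute the Cartan integers a_ij = 2(alpha_i, alpha_j)/(alpha_j, alpha_j); the resulting 3x3 Cartan matrix is
[[2, -1, 0], [-1, 2, -1], [0, -2, 2]].
The roots have two lengths (squared-length ratio 2:1); the short ones are alpha_{1,2}. The associated Dynkin diagram is a chain of 3 nodes with a double edge at one end; the terminal node there is the unique long simple root (C_3), so the type is C_3 (the algebra sp(6)).

type C_3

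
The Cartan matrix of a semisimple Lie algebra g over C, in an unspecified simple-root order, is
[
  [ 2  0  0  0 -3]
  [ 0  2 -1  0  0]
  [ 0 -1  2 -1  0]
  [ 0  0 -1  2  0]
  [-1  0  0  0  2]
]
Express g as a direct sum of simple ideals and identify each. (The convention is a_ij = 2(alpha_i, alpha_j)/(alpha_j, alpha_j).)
A_3 ⊕ G_2

The diagram associated to this matrix has two connected components: the simple roots {alpha_2, alpha_3, alpha_4} form a chain of 3 nodes with single edges (A_3), and {alpha_1, alpha_5} form two nodes joined by a triple edge (G_2). A semisimple Lie algebra decomposes uniquely as the direct sum of simple ideals, one per connected component of its Dynkin diagram, so g ≅ A_3 ⊕ G_2 (dimension 15 + 14 = 29).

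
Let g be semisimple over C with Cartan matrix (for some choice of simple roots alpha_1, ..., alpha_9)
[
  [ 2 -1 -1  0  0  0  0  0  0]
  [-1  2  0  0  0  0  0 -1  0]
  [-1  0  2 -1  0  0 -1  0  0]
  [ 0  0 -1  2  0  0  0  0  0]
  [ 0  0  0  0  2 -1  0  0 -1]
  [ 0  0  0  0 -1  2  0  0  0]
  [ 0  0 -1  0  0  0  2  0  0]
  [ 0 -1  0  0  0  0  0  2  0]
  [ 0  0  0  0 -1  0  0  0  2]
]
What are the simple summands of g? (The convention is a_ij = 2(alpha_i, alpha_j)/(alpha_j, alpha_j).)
A_3 ⊕ D_6

The diagram associated to this matrix has two connected components: the simple roots {alpha_5, alpha_6, alpha_9} form a chain of 3 nodes with single edges (A_3), and {alpha_1, alpha_2, alpha_3, alpha_4, alpha_7, alpha_8} form a chain of 4 nodes with a fork of two nodes at one end (D_6). A semisimple Lie algebra decomposes uniquely as the direct sum of simple ideals, one per connected component of its Dynkin diagram, so g ≅ A_3 ⊕ D_6 (dimension 15 + 66 = 81).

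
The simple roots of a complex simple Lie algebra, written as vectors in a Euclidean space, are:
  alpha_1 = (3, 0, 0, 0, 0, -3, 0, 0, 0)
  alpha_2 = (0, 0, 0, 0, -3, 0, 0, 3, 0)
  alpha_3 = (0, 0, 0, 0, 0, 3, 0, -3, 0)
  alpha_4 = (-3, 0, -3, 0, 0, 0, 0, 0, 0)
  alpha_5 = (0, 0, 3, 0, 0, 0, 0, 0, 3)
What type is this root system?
A5

Compute the Cartan integers a_ij = 2(alpha_i, alpha_j)/(alpha_j, alpha_j); the resulting 5x5 Cartan matrix is
[[2, 0, -1, -1, 0], [0, 2, -1, 0, 0], [-1, -1, 2, 0, 0], [-1, 0, 0, 2, -1], [0, 0, 0, -1, 2]].
All simple roots have the same length, so the diagram is simply laced. The associated Dynkin diagram is a chain of 5 nodes with single edges (A_5), so the type is A_5 (the algebra sl(6)).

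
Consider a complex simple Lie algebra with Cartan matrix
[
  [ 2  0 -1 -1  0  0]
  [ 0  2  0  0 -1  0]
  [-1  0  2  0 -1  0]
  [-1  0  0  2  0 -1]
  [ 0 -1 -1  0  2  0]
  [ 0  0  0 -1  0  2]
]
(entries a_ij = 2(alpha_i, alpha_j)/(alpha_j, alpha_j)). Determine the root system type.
A6

The matrix has rank 6 with 2's on the diagonal. Reading the off-diagonal entries as Dynkin edges (a single edge where a_ij = a_ji = -1; a double or triple edge where a_ij * a_ji = 2 or 3), the diagram is a chain of 6 nodes with single edges (A_6). One simple-root ordering that puts it in standard form is (alpha_2, alpha_5, alpha_3, alpha_1, alpha_4, alpha_6). So the algebra is type A_6, i.e. sl(7).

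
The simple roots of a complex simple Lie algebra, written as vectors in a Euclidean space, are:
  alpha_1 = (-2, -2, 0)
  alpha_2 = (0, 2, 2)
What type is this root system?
Compute the Cartan integers a_ij = 2(alpha_i, alpha_j)/(alpha_j, alpha_j); the resulting 2x2 Cartan matrix is
[[2, -1], [-1, 2]].
All simple roots have the same length, so the diagram is simply laced. The associated Dynkin diagram is a chain of 2 nodes with single edges (A_2), so the type is A_2 (the algebra sl(3)).

A_2 (sl(3))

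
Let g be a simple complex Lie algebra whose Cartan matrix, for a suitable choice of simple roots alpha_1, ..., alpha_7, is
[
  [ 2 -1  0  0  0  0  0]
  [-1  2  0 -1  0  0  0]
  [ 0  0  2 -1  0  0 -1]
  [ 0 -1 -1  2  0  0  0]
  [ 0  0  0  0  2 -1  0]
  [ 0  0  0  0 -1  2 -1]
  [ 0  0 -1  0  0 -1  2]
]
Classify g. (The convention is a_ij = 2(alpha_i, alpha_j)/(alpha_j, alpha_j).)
The matrix has rank 7 with 2's on the diagonal. Reading the off-diagonal entries as Dynkin edges (a single edge where a_ij = a_ji = -1; a double or triple edge where a_ij * a_ji = 2 or 3), the diagram is a chain of 7 nodes with single edges (A_7). One simple-root ordering that puts it in standard form is (alpha_5, alpha_6, alpha_7, alpha_3, alpha_4, alpha_2, alpha_1). So the algebra is type A_7, i.e. sl(8).

A7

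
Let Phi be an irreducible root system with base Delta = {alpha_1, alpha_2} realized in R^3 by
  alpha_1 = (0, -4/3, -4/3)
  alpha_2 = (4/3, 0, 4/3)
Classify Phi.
Compute the Cartan integers a_ij = 2(alpha_i, alpha_j)/(alpha_j, alpha_j); the resulting 2x2 Cartan matrix is
[[2, -1], [-1, 2]].
All simple roots have the same length, so the diagram is simply laced. The associated Dynkin diagram is a chain of 2 nodes with single edges (A_2), so the type is A_2 (the algebra sl(3)).

A2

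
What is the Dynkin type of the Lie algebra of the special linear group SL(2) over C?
This is sl(2), which has dimension 2^2 - 1 = 3 and rank 2 - 1 = 1 (a Cartan subalgebra is the diagonal traceless matrices). In the classification of classical Lie algebras, the special linear algebra sl(n+1) has type A_n; here n = 1, so the Dynkin diagram is a chain of 1 nodes with single edges (A_1). Hence the type is A_1.

A1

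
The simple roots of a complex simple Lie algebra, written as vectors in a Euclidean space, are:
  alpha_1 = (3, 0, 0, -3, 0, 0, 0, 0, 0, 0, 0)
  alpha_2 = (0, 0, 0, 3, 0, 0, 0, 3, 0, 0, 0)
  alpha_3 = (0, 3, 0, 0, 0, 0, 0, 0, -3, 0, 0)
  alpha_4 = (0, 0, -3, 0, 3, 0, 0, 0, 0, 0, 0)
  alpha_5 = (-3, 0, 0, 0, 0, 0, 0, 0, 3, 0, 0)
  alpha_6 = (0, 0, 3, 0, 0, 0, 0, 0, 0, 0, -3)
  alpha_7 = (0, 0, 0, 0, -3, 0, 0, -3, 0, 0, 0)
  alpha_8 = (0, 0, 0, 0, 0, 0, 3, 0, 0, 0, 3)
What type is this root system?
type A_8

Compute the Cartan integers a_ij = 2(alpha_i, alpha_j)/(alpha_j, alpha_j); the resulting 8x8 Cartan matrix is
[[2, -1, 0, 0, -1, 0, 0, 0], [-1, 2, 0, 0, 0, 0, -1, 0], [0, 0, 2, 0, -1, 0, 0, 0], [0, 0, 0, 2, 0, -1, -1, 0], [-1, 0, -1, 0, 2, 0, 0, 0], [0, 0, 0, -1, 0, 2, 0, -1], [0, -1, 0, -1, 0, 0, 2, 0], [0, 0, 0, 0, 0, -1, 0, 2]].
All simple roots have the same length, so the diagram is simply laced. The associated Dynkin diagram is a chain of 8 nodes with single edges (A_8), so the type is A_8 (the algebra sl(9)).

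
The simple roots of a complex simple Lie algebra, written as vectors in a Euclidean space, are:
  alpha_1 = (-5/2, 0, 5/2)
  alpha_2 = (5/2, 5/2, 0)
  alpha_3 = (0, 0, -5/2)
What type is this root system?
Compute the Cartan integers a_ij = 2(alpha_i, alpha_j)/(alpha_j, alpha_j); the resulting 3x3 Cartan matrix is
[[2, -1, -2], [-1, 2, 0], [-1, 0, 2]].
The roots have two lengths (squared-length ratio 2:1); the short ones are alpha_{3}. The associated Dynkin diagram is a chain of 3 nodes with a double edge at one end; the terminal node there is the unique short simple root (B_3), so the type is B_3 (the algebra so(7)).

B_3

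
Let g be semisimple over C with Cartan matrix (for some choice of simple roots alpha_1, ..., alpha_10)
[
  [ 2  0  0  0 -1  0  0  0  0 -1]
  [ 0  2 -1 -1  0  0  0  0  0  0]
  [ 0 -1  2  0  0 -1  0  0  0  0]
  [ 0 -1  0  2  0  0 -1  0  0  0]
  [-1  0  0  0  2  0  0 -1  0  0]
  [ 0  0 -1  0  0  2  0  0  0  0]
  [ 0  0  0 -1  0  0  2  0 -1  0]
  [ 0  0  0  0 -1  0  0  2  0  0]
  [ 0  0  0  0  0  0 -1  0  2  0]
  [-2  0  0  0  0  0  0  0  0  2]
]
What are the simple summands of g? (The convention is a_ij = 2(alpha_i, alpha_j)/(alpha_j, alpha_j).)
The diagram associated to this matrix has two connected components: the simple roots {alpha_2, alpha_3, alpha_4, alpha_6, alpha_7, alpha_9} form a chain of 6 nodes with single edges (A_6), and {alpha_1, alpha_5, alpha_8, alpha_10} form a chain of 4 nodes with a double edge at one end; the terminal node there is the unique long simple root (C_4). A semisimple Lie algebra decomposes uniquely as the direct sum of simple ideals, one per connected component of its Dynkin diagram, so g ≅ A_6 ⊕ C_4 (dimension 48 + 36 = 84).

type A_6 + type C_4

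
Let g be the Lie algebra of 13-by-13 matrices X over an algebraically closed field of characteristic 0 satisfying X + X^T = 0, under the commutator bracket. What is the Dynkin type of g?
This is so(13) with 13 odd, which has dimension 13(13-1)/2 = 78 and rank (13-1)/2 = 6. In the classification of classical Lie algebras, the orthogonal algebra so(2n+1) in an odd number of variables has type B_n; here n = 6, so the Dynkin diagram is a chain of 6 nodes with a double edge at one end; the terminal node there is the unique short simple root (B_6). Hence the type is B_6.

B_6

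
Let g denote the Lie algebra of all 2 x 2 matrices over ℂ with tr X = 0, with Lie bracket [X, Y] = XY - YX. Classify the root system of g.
type A_1

This is sl(2), which has dimension 2^2 - 1 = 3 and rank 2 - 1 = 1 (a Cartan subalgebra is the diagonal traceless matrices). In the classification of classical Lie algebras, the special linear algebra sl(n+1) has type A_n; here n = 1, so the Dynkin diagram is a chain of 1 nodes with single edges (A_1). Hence the type is A_1.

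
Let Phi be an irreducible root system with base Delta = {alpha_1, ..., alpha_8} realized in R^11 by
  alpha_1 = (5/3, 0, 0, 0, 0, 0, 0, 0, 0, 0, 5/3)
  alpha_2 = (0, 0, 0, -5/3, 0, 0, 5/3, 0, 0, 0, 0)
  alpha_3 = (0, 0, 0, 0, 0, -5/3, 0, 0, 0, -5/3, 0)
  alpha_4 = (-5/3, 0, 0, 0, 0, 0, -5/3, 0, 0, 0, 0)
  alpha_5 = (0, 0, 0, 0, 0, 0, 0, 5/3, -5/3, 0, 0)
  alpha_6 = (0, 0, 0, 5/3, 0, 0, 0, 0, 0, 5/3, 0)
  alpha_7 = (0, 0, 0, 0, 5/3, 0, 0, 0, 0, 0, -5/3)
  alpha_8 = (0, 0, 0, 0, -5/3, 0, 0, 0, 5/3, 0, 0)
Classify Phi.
Compute the Cartan integers a_ij = 2(alpha_i, alpha_j)/(alpha_j, alpha_j); the resulting 8x8 Cartan matrix is
[[2, 0, 0, -1, 0, 0, -1, 0], [0, 2, 0, -1, 0, -1, 0, 0], [0, 0, 2, 0, 0, -1, 0, 0], [-1, -1, 0, 2, 0, 0, 0, 0], [0, 0, 0, 0, 2, 0, 0, -1], [0, -1, -1, 0, 0, 2, 0, 0], [-1, 0, 0, 0, 0, 0, 2, -1], [0, 0, 0, 0, -1, 0, -1, 2]].
All simple roots have the same length, so the diagram is simply laced. The associated Dynkin diagram is a chain of 8 nodes with single edges (A_8), so the type is A_8 (the algebra sl(9)).

A_8 (sl(9))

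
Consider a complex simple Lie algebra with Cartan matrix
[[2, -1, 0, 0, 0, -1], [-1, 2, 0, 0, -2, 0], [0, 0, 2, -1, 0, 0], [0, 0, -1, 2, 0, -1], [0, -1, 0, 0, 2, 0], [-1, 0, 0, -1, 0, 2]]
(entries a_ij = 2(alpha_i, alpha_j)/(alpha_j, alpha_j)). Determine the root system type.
B_6

The matrix has rank 6 with 2's on the diagonal. Reading the off-diagonal entries as Dynkin edges (a single edge where a_ij = a_ji = -1; a double or triple edge where a_ij * a_ji = 2 or 3), the diagram is a chain of 6 nodes with a double edge at one end; the terminal node there is the unique short simple root (B_6). One simple-root ordering that puts it in standard form is (alpha_3, alpha_4, alpha_6, alpha_1, alpha_2, alpha_5). So the algebra is type B_6, i.e. so(13).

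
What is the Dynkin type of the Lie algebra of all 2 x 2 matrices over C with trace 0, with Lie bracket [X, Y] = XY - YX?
This is sl(2), which has dimension 2^2 - 1 = 3 and rank 2 - 1 = 1 (a Cartan subalgebra is the diagonal traceless matrices). In the classification of classical Lie algebras, the special linear algebra sl(n+1) has type A_n; here n = 1, so the Dynkin diagram is a chain of 1 nodes with single edges (A_1). Hence the type is A_1.

A_1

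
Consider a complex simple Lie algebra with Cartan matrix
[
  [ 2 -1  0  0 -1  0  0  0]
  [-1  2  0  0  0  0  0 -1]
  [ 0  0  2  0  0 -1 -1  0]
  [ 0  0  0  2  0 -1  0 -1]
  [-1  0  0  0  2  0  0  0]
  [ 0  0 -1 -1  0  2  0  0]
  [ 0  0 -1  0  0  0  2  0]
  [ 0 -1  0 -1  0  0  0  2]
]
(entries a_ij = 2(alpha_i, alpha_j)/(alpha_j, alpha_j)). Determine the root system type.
The matrix has rank 8 with 2's on the diagonal. Reading the off-diagonal entries as Dynkin edges (a single edge where a_ij = a_ji = -1; a double or triple edge where a_ij * a_ji = 2 or 3), the diagram is a chain of 8 nodes with single edges (A_8). One simple-root ordering that puts it in standard form is (alpha_5, alpha_1, alpha_2, alpha_8, alpha_4, alpha_6, alpha_3, alpha_7). So the algebra is type A_8, i.e. sl(9).

A_8 (sl(9))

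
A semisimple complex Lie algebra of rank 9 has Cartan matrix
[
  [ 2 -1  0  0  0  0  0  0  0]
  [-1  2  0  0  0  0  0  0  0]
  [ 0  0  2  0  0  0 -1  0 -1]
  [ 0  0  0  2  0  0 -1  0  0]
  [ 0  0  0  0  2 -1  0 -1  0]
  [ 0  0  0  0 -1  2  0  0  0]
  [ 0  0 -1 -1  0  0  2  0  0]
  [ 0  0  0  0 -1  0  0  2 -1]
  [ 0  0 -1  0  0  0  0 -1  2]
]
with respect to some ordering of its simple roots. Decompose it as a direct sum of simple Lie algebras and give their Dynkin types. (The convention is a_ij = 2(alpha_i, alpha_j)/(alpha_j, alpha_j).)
The diagram associated to this matrix has two connected components: the simple roots {alpha_1, alpha_2} form a chain of 2 nodes with single edges (A_2), and {alpha_3, alpha_4, alpha_5, alpha_6, alpha_7, alpha_8, alpha_9} form a chain of 7 nodes with single edges (A_7). A semisimple Lie algebra decomposes uniquely as the direct sum of simple ideals, one per connected component of its Dynkin diagram, so g ≅ A_2 ⊕ A_7 (dimension 8 + 63 = 71).

A_2 (sl(3)) + A_7 (sl(8))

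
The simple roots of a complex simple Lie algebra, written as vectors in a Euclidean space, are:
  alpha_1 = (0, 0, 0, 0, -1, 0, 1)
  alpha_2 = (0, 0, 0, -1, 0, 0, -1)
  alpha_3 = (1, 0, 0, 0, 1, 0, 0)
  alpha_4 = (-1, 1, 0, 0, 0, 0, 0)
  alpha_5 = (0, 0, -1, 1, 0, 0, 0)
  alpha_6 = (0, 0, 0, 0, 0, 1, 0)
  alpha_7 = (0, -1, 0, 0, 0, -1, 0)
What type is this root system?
Compute the Cartan integers a_ij = 2(alpha_i, alpha_j)/(alpha_j, alpha_j); the resulting 7x7 Cartan matrix is
[[2, -1, -1, 0, 0, 0, 0], [-1, 2, 0, 0, -1, 0, 0], [-1, 0, 2, -1, 0, 0, 0], [0, 0, -1, 2, 0, 0, -1], [0, -1, 0, 0, 2, 0, 0], [0, 0, 0, 0, 0, 2, -1], [0, 0, 0, -1, 0, -2, 2]].
The roots have two lengths (squared-length ratio 2:1); the short ones are alpha_{6}. The associated Dynkin diagram is a chain of 7 nodes with a double edge at one end; the terminal node there is the unique short simple root (B_7), so the type is B_7 (the algebra so(15)).

B_7 (so(15))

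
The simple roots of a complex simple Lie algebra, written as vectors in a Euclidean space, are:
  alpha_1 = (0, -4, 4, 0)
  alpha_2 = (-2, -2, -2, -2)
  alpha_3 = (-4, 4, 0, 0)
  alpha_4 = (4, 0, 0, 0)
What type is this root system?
F_4

Compute the Cartan integers a_ij = 2(alpha_i, alpha_j)/(alpha_j, alpha_j); the resulting 4x4 Cartan matrix is
[[2, 0, -1, 0], [0, 2, 0, -1], [-1, 0, 2, -2], [0, -1, -1, 2]].
The roots have two lengths (squared-length ratio 2:1); the short ones are alpha_{2,4}. The associated Dynkin diagram is a chain of 4 nodes with a double edge between the middle two (F_4), so the type is F_4.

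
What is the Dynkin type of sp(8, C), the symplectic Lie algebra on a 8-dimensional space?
This is sp(8), which has dimension 8(8+1)/2 = 36 and rank 8/2 = 4. In the classification of classical Lie algebras, the symplectic algebra sp(2n) has type C_n; here n = 4, so the Dynkin diagram is a chain of 4 nodes with a double edge at one end; the terminal node there is the unique long simple root (C_4). Hence the type is C_4.

C_4 (sp(8))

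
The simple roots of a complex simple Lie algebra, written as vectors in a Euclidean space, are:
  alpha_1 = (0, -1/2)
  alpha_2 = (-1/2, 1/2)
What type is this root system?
B2

Compute the Cartan integers a_ij = 2(alpha_i, alpha_j)/(alpha_j, alpha_j); the resulting 2x2 Cartan matrix is
[[2, -1], [-2, 2]].
The roots have two lengths (squared-length ratio 2:1); the short ones are alpha_{1}. The associated Dynkin diagram is a chain of 2 nodes with a double edge at one end; the terminal node there is the unique short simple root (B_2), so the type is B_2 (the algebra so(5)).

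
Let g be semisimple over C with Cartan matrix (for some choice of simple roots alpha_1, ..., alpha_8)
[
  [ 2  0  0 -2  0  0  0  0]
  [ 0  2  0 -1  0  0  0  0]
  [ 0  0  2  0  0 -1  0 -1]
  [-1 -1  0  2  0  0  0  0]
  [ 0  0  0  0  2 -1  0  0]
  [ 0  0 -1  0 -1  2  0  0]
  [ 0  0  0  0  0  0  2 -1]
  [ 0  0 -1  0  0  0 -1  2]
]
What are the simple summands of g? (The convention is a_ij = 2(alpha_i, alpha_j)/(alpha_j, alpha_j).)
The diagram associated to this matrix has two connected components: the simple roots {alpha_3, alpha_5, alpha_6, alpha_7, alpha_8} form a chain of 5 nodes with single edges (A_5), and {alpha_1, alpha_2, alpha_4} form a chain of 3 nodes with a double edge at one end; the terminal node there is the unique long simple root (C_3). A semisimple Lie algebra decomposes uniquely as the direct sum of simple ideals, one per connected component of its Dynkin diagram, so g ≅ A_5 ⊕ C_3 (dimension 35 + 21 = 56).

A_5 + C_3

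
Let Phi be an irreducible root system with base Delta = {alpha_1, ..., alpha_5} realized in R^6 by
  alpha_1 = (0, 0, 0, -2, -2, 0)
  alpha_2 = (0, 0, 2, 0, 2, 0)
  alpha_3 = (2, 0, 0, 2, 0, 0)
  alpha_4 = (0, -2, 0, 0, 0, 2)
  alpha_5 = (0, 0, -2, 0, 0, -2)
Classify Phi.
A5

Compute the Cartan integers a_ij = 2(alpha_i, alpha_j)/(alpha_j, alpha_j); the resulting 5x5 Cartan matrix is
[[2, -1, -1, 0, 0], [-1, 2, 0, 0, -1], [-1, 0, 2, 0, 0], [0, 0, 0, 2, -1], [0, -1, 0, -1, 2]].
All simple roots have the same length, so the diagram is simply laced. The associated Dynkin diagram is a chain of 5 nodes with single edges (A_5), so the type is A_5 (the algebra sl(6)).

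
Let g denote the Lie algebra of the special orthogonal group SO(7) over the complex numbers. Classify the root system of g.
B3

This is so(7) with 7 odd, which has dimension 7(7-1)/2 = 21 and rank (7-1)/2 = 3. In the classification of classical Lie algebras, the orthogonal algebra so(2n+1) in an odd number of variables has type B_n; here n = 3, so the Dynkin diagram is a chain of 3 nodes with a double edge at one end; the terminal node there is the unique short simple root (B_3). Hence the type is B_3.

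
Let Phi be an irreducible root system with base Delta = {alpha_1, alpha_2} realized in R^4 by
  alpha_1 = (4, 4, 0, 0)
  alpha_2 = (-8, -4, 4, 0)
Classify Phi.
Compute the Cartan integers a_ij = 2(alpha_i, alpha_j)/(alpha_j, alpha_j); the resulting 2x2 Cartan matrix is
[[2, -1], [-3, 2]].
The roots have two lengths (squared-length ratio 3:1); the short ones are alpha_{1}. The associated Dynkin diagram is two nodes joined by a triple edge (G_2), so the type is G_2.

type G_2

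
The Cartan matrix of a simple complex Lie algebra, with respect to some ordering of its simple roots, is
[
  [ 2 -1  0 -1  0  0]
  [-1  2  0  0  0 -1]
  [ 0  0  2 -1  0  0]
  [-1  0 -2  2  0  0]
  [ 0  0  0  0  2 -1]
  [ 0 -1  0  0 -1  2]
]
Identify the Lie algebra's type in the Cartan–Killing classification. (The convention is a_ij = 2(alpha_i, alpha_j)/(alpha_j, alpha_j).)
The matrix has rank 6 with 2's on the diagonal. Reading the off-diagonal entries as Dynkin edges (a single edge where a_ij = a_ji = -1; a double or triple edge where a_ij * a_ji = 2 or 3), the diagram is a chain of 6 nodes with a double edge at one end; the terminal node there is the unique short simple root (B_6). One simple-root ordering that puts it in standard form is (alpha_5, alpha_6, alpha_2, alpha_1, alpha_4, alpha_3). So the algebra is type B_6, i.e. so(13).

B6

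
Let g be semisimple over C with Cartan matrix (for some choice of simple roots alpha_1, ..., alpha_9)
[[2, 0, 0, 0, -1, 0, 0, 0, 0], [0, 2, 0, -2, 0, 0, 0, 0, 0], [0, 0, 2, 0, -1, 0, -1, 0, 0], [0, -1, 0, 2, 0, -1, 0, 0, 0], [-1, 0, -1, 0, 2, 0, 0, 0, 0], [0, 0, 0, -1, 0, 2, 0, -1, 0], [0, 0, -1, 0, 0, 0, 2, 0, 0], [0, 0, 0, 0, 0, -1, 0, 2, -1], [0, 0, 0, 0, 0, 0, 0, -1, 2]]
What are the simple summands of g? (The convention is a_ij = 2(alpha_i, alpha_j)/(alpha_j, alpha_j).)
A_4 ⊕ C_5

The diagram associated to this matrix has two connected components: the simple roots {alpha_1, alpha_3, alpha_5, alpha_7} form a chain of 4 nodes with single edges (A_4), and {alpha_2, alpha_4, alpha_6, alpha_8, alpha_9} form a chain of 5 nodes with a double edge at one end; the terminal node there is the unique long simple root (C_5). A semisimple Lie algebra decomposes uniquely as the direct sum of simple ideals, one per connected component of its Dynkin diagram, so g ≅ A_4 ⊕ C_5 (dimension 24 + 55 = 79).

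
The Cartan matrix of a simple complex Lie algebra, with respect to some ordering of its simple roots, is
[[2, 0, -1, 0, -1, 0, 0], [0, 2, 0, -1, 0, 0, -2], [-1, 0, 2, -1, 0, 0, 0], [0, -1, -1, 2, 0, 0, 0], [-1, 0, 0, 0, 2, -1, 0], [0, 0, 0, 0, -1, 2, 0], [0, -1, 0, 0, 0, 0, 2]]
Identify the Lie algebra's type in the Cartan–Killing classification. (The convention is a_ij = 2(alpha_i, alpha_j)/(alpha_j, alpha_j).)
The matrix has rank 7 with 2's on the diagonal. Reading the off-diagonal entries as Dynkin edges (a single edge where a_ij = a_ji = -1; a double or triple edge where a_ij * a_ji = 2 or 3), the diagram is a chain of 7 nodes with a double edge at one end; the terminal node there is the unique short simple root (B_7). One simple-root ordering that puts it in standard form is (alpha_6, alpha_5, alpha_1, alpha_3, alpha_4, alpha_2, alpha_7). So the algebra is type B_7, i.e. so(15).

type B_7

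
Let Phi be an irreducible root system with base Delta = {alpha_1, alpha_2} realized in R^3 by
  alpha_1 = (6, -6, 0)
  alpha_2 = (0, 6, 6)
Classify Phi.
Compute the Cartan integers a_ij = 2(alpha_i, alpha_j)/(alpha_j, alpha_j); the resulting 2x2 Cartan matrix is
[[2, -1], [-1, 2]].
All simple roots have the same length, so the diagram is simply laced. The associated Dynkin diagram is a chain of 2 nodes with single edges (A_2), so the type is A_2 (the algebra sl(3)).

A_2 (sl(3))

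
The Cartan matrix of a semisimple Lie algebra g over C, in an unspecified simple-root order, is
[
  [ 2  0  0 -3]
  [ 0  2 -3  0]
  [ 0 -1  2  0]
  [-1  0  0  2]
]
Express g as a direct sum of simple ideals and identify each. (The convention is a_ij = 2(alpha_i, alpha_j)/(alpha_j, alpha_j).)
type G_2 + type G_2

The diagram associated to this matrix has two connected components: the simple roots {alpha_2, alpha_3} form two nodes joined by a triple edge (G_2), and {alpha_1, alpha_4} form two nodes joined by a triple edge (G_2). A semisimple Lie algebra decomposes uniquely as the direct sum of simple ideals, one per connected component of its Dynkin diagram, so g ≅ G_2 ⊕ G_2 (dimension 14 + 14 = 28).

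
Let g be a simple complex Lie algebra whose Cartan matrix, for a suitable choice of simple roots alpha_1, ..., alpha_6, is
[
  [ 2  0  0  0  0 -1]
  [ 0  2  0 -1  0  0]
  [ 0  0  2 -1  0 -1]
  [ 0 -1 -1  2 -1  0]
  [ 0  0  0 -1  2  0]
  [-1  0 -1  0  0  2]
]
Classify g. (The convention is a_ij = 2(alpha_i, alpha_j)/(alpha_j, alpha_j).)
type D_6

The matrix has rank 6 with 2's on the diagonal. Reading the off-diagonal entries as Dynkin edges (a single edge where a_ij = a_ji = -1; a double or triple edge where a_ij * a_ji = 2 or 3), the diagram is a chain of 4 nodes with a fork of two nodes at one end (D_6). One simple-root ordering that puts it in standard form is (alpha_1, alpha_6, alpha_3, alpha_4, alpha_2, alpha_5). So the algebra is type D_6, i.e. so(12).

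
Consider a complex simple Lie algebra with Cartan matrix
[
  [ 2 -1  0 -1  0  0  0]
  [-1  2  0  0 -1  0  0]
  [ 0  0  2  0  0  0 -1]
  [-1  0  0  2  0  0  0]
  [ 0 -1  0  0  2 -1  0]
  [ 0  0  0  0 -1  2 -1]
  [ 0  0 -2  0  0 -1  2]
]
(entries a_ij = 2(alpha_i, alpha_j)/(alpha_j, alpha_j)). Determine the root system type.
B_7

The matrix has rank 7 with 2's on the diagonal. Reading the off-diagonal entries as Dynkin edges (a single edge where a_ij = a_ji = -1; a double or triple edge where a_ij * a_ji = 2 or 3), the diagram is a chain of 7 nodes with a double edge at one end; the terminal node there is the unique short simple root (B_7). One simple-root ordering that puts it in standard form is (alpha_4, alpha_1, alpha_2, alpha_5, alpha_6, alpha_7, alpha_3). So the algebra is type B_7, i.e. so(15).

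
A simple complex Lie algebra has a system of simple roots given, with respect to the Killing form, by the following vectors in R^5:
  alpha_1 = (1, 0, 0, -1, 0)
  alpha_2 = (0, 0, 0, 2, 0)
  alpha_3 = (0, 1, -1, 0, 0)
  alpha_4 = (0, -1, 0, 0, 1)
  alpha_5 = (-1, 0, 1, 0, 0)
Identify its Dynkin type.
type C_5

Compute the Cartan integers a_ij = 2(alpha_i, alpha_j)/(alpha_j, alpha_j); the resulting 5x5 Cartan matrix is
[[2, -1, 0, 0, -1], [-2, 2, 0, 0, 0], [0, 0, 2, -1, -1], [0, 0, -1, 2, 0], [-1, 0, -1, 0, 2]].
The roots have two lengths (squared-length ratio 2:1); the short ones are alpha_{1,3,4,5}. The associated Dynkin diagram is a chain of 5 nodes with a double edge at one end; the terminal node there is the unique long simple root (C_5), so the type is C_5 (the algebra sp(10)).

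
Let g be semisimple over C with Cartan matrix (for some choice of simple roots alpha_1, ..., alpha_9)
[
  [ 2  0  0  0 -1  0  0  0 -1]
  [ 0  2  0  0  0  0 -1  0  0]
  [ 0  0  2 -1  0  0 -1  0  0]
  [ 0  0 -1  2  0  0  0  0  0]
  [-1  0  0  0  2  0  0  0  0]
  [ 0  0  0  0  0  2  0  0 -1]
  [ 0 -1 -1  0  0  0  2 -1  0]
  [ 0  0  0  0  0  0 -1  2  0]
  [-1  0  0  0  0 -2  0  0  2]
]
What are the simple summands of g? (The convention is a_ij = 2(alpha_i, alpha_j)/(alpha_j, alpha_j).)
The diagram associated to this matrix has two connected components: the simple roots {alpha_1, alpha_5, alpha_6, alpha_9} form a chain of 4 nodes with a double edge at one end; the terminal node there is the unique short simple root (B_4), and {alpha_2, alpha_3, alpha_4, alpha_7, alpha_8} form a chain of 3 nodes with a fork of two nodes at one end (D_5). A semisimple Lie algebra decomposes uniquely as the direct sum of simple ideals, one per connected component of its Dynkin diagram, so g ≅ B_4 ⊕ D_5 (dimension 36 + 45 = 81).

B_4 ⊕ D_5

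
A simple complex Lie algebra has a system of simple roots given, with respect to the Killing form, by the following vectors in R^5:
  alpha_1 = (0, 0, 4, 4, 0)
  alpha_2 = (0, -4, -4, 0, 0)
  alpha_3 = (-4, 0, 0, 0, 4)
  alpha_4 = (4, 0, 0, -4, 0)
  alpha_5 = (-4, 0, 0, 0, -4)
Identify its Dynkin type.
Compute the Cartan integers a_ij = 2(alpha_i, alpha_j)/(alpha_j, alpha_j); the resulting 5x5 Cartan matrix is
[[2, -1, 0, -1, 0], [-1, 2, 0, 0, 0], [0, 0, 2, -1, 0], [-1, 0, -1, 2, -1], [0, 0, 0, -1, 2]].
All simple roots have the same length, so the diagram is simply laced. The associated Dynkin diagram is a chain of 3 nodes with a fork of two nodes at one end (D_5), so the type is D_5 (the algebra so(10)).

D_5 (so(10))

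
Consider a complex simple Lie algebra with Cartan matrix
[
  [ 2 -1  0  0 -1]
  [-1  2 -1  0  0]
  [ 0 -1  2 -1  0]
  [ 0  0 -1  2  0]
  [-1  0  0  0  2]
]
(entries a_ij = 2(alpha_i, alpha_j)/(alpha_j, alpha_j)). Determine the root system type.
A5

The matrix has rank 5 with 2's on the diagonal. Reading the off-diagonal entries as Dynkin edges (a single edge where a_ij = a_ji = -1; a double or triple edge where a_ij * a_ji = 2 or 3), the diagram is a chain of 5 nodes with single edges (A_5). One simple-root ordering that puts it in standard form is (alpha_5, alpha_1, alpha_2, alpha_3, alpha_4). So the algebra is type A_5, i.e. sl(6).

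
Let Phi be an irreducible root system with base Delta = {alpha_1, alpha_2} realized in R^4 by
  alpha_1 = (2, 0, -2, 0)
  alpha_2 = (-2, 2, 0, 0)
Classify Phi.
A_2

Compute the Cartan integers a_ij = 2(alpha_i, alpha_j)/(alpha_j, alpha_j); the resulting 2x2 Cartan matrix is
[[2, -1], [-1, 2]].
All simple roots have the same length, so the diagram is simply laced. The associated Dynkin diagram is a chain of 2 nodes with single edges (A_2), so the type is A_2 (the algebra sl(3)).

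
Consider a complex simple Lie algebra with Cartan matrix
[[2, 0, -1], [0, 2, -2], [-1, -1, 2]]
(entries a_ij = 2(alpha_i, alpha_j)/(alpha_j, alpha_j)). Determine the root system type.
C_3 (sp(6))

The matrix has rank 3 with 2's on the diagonal. Reading the off-diagonal entries as Dynkin edges (a single edge where a_ij = a_ji = -1; a double or triple edge where a_ij * a_ji = 2 or 3), the diagram is a chain of 3 nodes with a double edge at one end; the terminal node there is the unique long simple root (C_3). One simple-root ordering that puts it in standard form is (alpha_1, alpha_3, alpha_2). So the algebra is type C_3, i.e. sp(6).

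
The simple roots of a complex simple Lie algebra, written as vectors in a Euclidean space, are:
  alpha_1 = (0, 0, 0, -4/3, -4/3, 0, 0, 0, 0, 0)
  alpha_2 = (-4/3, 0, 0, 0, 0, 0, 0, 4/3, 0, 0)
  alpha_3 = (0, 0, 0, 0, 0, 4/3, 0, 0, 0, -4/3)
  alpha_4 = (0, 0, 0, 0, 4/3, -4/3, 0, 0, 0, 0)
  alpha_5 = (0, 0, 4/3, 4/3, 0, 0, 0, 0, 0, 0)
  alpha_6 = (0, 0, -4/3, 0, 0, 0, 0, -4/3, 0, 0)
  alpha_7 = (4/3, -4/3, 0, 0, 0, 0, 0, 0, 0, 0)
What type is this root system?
A_7

Compute the Cartan integers a_ij = 2(alpha_i, alpha_j)/(alpha_j, alpha_j); the resulting 7x7 Cartan matrix is
[[2, 0, 0, -1, -1, 0, 0], [0, 2, 0, 0, 0, -1, -1], [0, 0, 2, -1, 0, 0, 0], [-1, 0, -1, 2, 0, 0, 0], [-1, 0, 0, 0, 2, -1, 0], [0, -1, 0, 0, -1, 2, 0], [0, -1, 0, 0, 0, 0, 2]].
All simple roots have the same length, so the diagram is simply laced. The associated Dynkin diagram is a chain of 7 nodes with single edges (A_7), so the type is A_7 (the algebra sl(8)).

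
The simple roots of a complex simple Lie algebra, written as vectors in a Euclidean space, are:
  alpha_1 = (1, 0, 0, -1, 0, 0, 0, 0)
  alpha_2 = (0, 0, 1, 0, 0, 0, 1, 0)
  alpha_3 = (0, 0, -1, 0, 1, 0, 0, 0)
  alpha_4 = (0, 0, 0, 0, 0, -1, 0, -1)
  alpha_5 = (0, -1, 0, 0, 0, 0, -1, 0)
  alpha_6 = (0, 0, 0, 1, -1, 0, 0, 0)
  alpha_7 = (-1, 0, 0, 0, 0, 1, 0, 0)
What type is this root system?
type A_7

Compute the Cartan integers a_ij = 2(alpha_i, alpha_j)/(alpha_j, alpha_j); the resulting 7x7 Cartan matrix is
[[2, 0, 0, 0, 0, -1, -1], [0, 2, -1, 0, -1, 0, 0], [0, -1, 2, 0, 0, -1, 0], [0, 0, 0, 2, 0, 0, -1], [0, -1, 0, 0, 2, 0, 0], [-1, 0, -1, 0, 0, 2, 0], [-1, 0, 0, -1, 0, 0, 2]].
All simple roots have the same length, so the diagram is simply laced. The associated Dynkin diagram is a chain of 7 nodes with single edges (A_7), so the type is A_7 (the algebra sl(8)).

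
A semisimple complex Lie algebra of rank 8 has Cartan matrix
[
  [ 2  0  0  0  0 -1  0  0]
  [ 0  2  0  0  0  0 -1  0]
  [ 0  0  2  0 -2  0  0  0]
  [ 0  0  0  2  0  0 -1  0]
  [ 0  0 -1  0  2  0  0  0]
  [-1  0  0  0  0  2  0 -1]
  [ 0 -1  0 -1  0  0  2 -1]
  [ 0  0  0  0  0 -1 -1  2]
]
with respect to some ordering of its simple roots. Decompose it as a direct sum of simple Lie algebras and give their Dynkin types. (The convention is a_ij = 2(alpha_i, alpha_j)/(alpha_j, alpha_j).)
The diagram associated to this matrix has two connected components: the simple roots {alpha_3, alpha_5} form a chain of 2 nodes with a double edge at one end; the terminal node there is the unique short simple root (B_2), and {alpha_1, alpha_2, alpha_4, alpha_6, alpha_7, alpha_8} form a chain of 4 nodes with a fork of two nodes at one end (D_6). A semisimple Lie algebra decomposes uniquely as the direct sum of simple ideals, one per connected component of its Dynkin diagram, so g ≅ B_2 ⊕ D_6 (dimension 10 + 66 = 76).

B2 + D6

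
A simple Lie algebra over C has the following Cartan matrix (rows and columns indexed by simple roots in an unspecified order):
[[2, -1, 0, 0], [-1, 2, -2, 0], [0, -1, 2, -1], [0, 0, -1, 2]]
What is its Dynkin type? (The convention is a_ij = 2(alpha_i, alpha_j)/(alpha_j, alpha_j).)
F_4

The matrix has rank 4 with 2's on the diagonal. Reading the off-diagonal entries as Dynkin edges (a single edge where a_ij = a_ji = -1; a double or triple edge where a_ij * a_ji = 2 or 3), the diagram is a chain of 4 nodes with a double edge between the middle two (F_4). One simple-root ordering that puts it in standard form is (alpha_1, alpha_2, alpha_3, alpha_4). So the algebra is type F_4.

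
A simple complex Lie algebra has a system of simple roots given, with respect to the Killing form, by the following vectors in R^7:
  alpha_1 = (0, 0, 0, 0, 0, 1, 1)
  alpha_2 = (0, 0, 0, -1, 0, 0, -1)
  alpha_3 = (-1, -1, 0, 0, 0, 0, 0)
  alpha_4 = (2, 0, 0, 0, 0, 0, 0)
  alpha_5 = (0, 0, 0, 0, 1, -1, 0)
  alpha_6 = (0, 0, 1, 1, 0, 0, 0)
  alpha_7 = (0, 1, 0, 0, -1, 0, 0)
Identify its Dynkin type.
type C_7

Compute the Cartan integers a_ij = 2(alpha_i, alpha_j)/(alpha_j, alpha_j); the resulting 7x7 Cartan matrix is
[[2, -1, 0, 0, -1, 0, 0], [-1, 2, 0, 0, 0, -1, 0], [0, 0, 2, -1, 0, 0, -1], [0, 0, -2, 2, 0, 0, 0], [-1, 0, 0, 0, 2, 0, -1], [0, -1, 0, 0, 0, 2, 0], [0, 0, -1, 0, -1, 0, 2]].
The roots have two lengths (squared-length ratio 2:1); the short ones are alpha_{1,2,3,5,6,7}. The associated Dynkin diagram is a chain of 7 nodes with a double edge at one end; the terminal node there is the unique long simple root (C_7), so the type is C_7 (the algebra sp(14)).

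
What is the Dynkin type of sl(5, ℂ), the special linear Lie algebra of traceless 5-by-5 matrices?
This is sl(5), which has dimension 5^2 - 1 = 24 and rank 5 - 1 = 4 (a Cartan subalgebra is the diagonal traceless matrices). In the classification of classical Lie algebras, the special linear algebra sl(n+1) has type A_n; here n = 4, so the Dynkin diagram is a chain of 4 nodes with single edges (A_4). Hence the type is A_4.

A_4 (sl(5))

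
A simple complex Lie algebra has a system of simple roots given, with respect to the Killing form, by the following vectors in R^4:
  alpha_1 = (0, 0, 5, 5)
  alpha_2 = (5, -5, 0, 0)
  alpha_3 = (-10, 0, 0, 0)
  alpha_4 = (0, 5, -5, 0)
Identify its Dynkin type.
C_4 (sp(8))

Compute the Cartan integers a_ij = 2(alpha_i, alpha_j)/(alpha_j, alpha_j); the resulting 4x4 Cartan matrix is
[[2, 0, 0, -1], [0, 2, -1, -1], [0, -2, 2, 0], [-1, -1, 0, 2]].
The roots have two lengths (squared-length ratio 2:1); the short ones are alpha_{1,2,4}. The associated Dynkin diagram is a chain of 4 nodes with a double edge at one end; the terminal node there is the unique long simple root (C_4), so the type is C_4 (the algebra sp(8)).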